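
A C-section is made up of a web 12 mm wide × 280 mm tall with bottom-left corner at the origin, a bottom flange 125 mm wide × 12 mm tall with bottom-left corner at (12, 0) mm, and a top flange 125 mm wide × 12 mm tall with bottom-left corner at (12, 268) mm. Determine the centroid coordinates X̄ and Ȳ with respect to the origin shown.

X̄ = 38.31 mm, Ȳ = 140.00 mm

Part | A | x̄ᵢ | ȳᵢ | A·x̄ᵢ | A·ȳᵢ
web | 3360.00 | 6.00 | 140.00 | 20160.00 | 470400.00
bottom flange | 1500.00 | 74.50 | 6.00 | 111750.00 | 9000.00
top flange | 1500.00 | 74.50 | 274.00 | 111750.00 | 411000.00
Σ | 6360.00 |  |  | 243660.00 | 890400.00
X̄ = 243660.00 / 6360.00 = 38.31 mm
Ȳ = 890400.00 / 6360.00 = 140.00 mm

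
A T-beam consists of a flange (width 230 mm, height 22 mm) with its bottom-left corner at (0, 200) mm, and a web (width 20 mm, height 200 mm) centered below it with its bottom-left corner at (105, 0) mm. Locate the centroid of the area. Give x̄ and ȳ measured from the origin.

x̄ = 115.00 mm, ȳ = 161.99 mm

web: A = 20 × 200 = 4000.00, centroid at (115.00, 100.00).
flange: A = 230 × 22 = 5060.00, centroid at (115.00, 211.00).
ΣA = 9060.00 mm², ΣAx̄ = 1041900.00 mm³, ΣAȳ = 1467660.00 mm³.
x̄ = 1041900.00/9060.00 = 115.00 mm; ȳ = 1467660.00/9060.00 = 161.99 mm.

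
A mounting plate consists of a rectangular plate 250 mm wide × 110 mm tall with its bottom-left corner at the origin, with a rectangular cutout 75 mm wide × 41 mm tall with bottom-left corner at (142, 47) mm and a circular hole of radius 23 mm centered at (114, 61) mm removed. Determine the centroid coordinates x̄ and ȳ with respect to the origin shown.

Part | A | x̄ᵢ | ȳᵢ | A·x̄ᵢ | A·ȳᵢ
plate | 27500.00 | 125.00 | 55.00 | 3437500.00 | 1512500.00
hole 1 | -3075.00 | 179.50 | 67.50 | -551962.50 | -207562.50
hole 2 | -1661.90 | 114.00 | 61.00 | -189456.89 | -101376.05
Σ | 22763.10 |  |  | 2696080.61 | 1203561.45
x̄ = 2696080.61 / 22763.10 = 118.44 mm
ȳ = 1203561.45 / 22763.10 = 52.87 mm

x̄ = 118.44 mm, ȳ = 52.87 mm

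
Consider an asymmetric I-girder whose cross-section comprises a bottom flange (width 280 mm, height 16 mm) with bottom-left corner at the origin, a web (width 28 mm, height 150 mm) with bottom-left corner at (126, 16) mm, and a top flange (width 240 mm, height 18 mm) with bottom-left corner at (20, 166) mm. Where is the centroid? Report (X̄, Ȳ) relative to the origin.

bottom flange: A = 280 × 16 = 4480.00, centroid at (140.00, 8.00).
web: A = 28 × 150 = 4200.00, centroid at (140.00, 91.00).
top flange: A = 240 × 18 = 4320.00, centroid at (140.00, 175.00).
ΣA = 13000.00 mm²
ΣAX̄ = (4480.00)(140.00) + (4200.00)(140.00) + (4320.00)(140.00) = 1820000.00 mm³
ΣAȲ = (4480.00)(8.00) + (4200.00)(91.00) + (4320.00)(175.00) = 1174040.00 mm³
X̄ = 1820000.00 / 13000.00 = 140.00 mm
Ȳ = 1174040.00 / 13000.00 = 90.31 mm

X̄ = 140.00 mm, Ȳ = 90.31 mm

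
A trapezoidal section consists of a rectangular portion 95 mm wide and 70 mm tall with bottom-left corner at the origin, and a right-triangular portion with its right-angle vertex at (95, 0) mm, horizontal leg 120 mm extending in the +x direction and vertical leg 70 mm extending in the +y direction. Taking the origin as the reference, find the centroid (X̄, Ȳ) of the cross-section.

X̄ = 81.37 mm, Ȳ = 30.48 mm

rectangular portion: A = 95 × 70 = 6650.00, centroid at (47.50, 35.00).
triangular portion: A = ½·120·70 = 4200.00, centroid at (135.00, 23.33).
ΣA = 10850.00 mm², ΣAX̄ = 882875.00 mm³, ΣAȲ = 330750.00 mm³.
X̄ = 882875.00/10850.00 = 81.37 mm; Ȳ = 330750.00/10850.00 = 30.48 mm.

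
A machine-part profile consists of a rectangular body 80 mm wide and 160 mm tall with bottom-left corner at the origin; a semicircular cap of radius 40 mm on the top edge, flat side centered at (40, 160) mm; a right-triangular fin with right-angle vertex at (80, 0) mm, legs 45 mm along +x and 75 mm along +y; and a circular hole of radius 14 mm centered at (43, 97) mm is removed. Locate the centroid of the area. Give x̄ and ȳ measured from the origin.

rectangular body: A = 80 × 160 = 12800.00, centroid at (40.00, 80.00).
semicircular top: A = ½π·40² = 2513.27, centroid at (40.00, 176.98).
triangular fin: A = ½·45·75 = 1687.50, centroid at (95.00, 25.00).
hole: A = −π·14² = -615.75, centroid at (43.00, 97.00).
ΣA = 16385.02 mm², ΣAx̄ = 746366.12 mm³, ΣAȳ = 1451250.07 mm³.
x̄ = 746366.12/16385.02 = 45.55 mm; ȳ = 1451250.07/16385.02 = 88.57 mm.

x̄ = 45.55 mm, ȳ = 88.57 mm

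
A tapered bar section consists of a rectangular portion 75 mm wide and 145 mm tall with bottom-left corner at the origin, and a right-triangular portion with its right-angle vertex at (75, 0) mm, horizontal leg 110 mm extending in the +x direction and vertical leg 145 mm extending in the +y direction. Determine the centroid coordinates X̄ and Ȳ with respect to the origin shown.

Part | A | x̄ᵢ | ȳᵢ | A·x̄ᵢ | A·ȳᵢ
rectangular portion | 10875.00 | 37.50 | 72.50 | 407812.50 | 788437.50
triangular portion | 7975.00 | 111.67 | 48.33 | 890541.67 | 385458.33
Σ | 18850.00 |  |  | 1298354.17 | 1173895.83
X̄ = 1298354.17 / 18850.00 = 68.88 mm
Ȳ = 1173895.83 / 18850.00 = 62.28 mm

X̄ = 68.88 mm, Ȳ = 62.28 mm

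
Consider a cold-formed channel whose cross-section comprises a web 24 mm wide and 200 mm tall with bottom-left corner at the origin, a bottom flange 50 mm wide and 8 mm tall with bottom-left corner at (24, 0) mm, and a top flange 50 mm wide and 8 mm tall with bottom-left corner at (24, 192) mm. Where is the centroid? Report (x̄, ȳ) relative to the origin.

x̄ = 17.29 mm, ȳ = 100.00 mm

web: A = 24 × 200 = 4800.00, centroid at (12.00, 100.00).
bottom flange: A = 50 × 8 = 400.00, centroid at (49.00, 4.00).
top flange: A = 50 × 8 = 400.00, centroid at (49.00, 196.00).
ΣA = 5600.00 mm²
ΣAx̄ = (4800.00)(12.00) + (400.00)(49.00) + (400.00)(49.00) = 96800.00 mm³
ΣAȳ = (4800.00)(100.00) + (400.00)(4.00) + (400.00)(196.00) = 560000.00 mm³
x̄ = 96800.00 / 5600.00 = 17.29 mm
ȳ = 560000.00 / 5600.00 = 100.00 mm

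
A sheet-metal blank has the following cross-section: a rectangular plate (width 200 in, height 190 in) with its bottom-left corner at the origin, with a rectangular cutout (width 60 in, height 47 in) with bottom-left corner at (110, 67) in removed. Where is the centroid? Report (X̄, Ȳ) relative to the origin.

X̄ = 96.79 in, Ȳ = 95.36 in

plate: A = 200 × 190 = 38000.00, centroid at (100.00, 95.00).
hole: A = −(60 × 47) = -2820.00, centroid at (140.00, 90.50).
ΣA = 35180.00 in²
ΣAX̄ = (38000.00)(100.00) + (-2820.00)(140.00) = 3405200.00 in³
ΣAȲ = (38000.00)(95.00) + (-2820.00)(90.50) = 3354790.00 in³
X̄ = 3405200.00 / 35180.00 = 96.79 in
Ȳ = 3354790.00 / 35180.00 = 95.36 in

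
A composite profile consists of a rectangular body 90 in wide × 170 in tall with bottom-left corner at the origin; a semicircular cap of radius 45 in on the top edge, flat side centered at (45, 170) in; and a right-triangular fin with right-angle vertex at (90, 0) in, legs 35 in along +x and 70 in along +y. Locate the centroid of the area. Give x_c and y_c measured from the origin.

rectangular body: A = 90 × 170 = 15300.00, centroid at (45.00, 85.00).
semicircular top: A = ½π·45² = 3180.86, centroid at (45.00, 189.10).
triangular fin: A = ½·35·70 = 1225.00, centroid at (101.67, 23.33).
ΣA = 19705.86 in², ΣAx_c = 956180.48 in³, ΣAy_c = 1930579.97 in³.
x_c = 956180.48/19705.86 = 48.52 in; y_c = 1930579.97/19705.86 = 97.97 in.

x_c = 48.52 in, y_c = 97.97 in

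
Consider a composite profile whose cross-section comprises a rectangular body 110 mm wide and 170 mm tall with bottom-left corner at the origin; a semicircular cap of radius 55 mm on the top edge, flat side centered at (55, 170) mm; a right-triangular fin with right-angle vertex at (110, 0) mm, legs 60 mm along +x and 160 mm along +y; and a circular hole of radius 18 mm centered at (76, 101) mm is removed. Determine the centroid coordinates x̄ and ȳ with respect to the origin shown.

Part | A | x̄ᵢ | ȳᵢ | A·x̄ᵢ | A·ȳᵢ
rectangular body | 18700.00 | 55.00 | 85.00 | 1028500.00 | 1589500.00
semicircular top | 4751.66 | 55.00 | 193.34 | 261341.24 | 918698.68
triangular fin | 4800.00 | 130.00 | 53.33 | 624000.00 | 256000.00
hole | -1017.88 | 76.00 | 101.00 | -77358.58 | -102805.48
Σ | 27233.78 |  |  | 1836482.66 | 2661393.20
x̄ = 1836482.66 / 27233.78 = 67.43 mm
ȳ = 2661393.20 / 27233.78 = 97.72 mm

x̄ = 67.43 mm, ȳ = 97.72 mm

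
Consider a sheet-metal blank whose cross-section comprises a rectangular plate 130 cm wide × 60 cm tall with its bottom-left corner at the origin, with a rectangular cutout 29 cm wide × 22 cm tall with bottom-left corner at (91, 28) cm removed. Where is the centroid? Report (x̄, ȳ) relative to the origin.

x̄ = 61.39 cm, ȳ = 29.20 cm

Part | A | x̄ᵢ | ȳᵢ | A·x̄ᵢ | A·ȳᵢ
plate | 7800.00 | 65.00 | 30.00 | 507000.00 | 234000.00
hole | -638.00 | 105.50 | 39.00 | -67309.00 | -24882.00
Σ | 7162.00 |  |  | 439691.00 | 209118.00
x̄ = 439691.00 / 7162.00 = 61.39 cm
ȳ = 209118.00 / 7162.00 = 29.20 cm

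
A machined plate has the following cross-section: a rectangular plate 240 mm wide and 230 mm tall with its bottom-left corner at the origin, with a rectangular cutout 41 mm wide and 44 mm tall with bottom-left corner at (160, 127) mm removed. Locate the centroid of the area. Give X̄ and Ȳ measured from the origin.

X̄ = 117.96 mm, Ȳ = 113.85 mm

plate: A = 240 × 230 = 55200.00, centroid at (120.00, 115.00).
hole: A = −(41 × 44) = -1804.00, centroid at (180.50, 149.00).
ΣA = 53396.00 mm²
ΣAX̄ = (55200.00)(120.00) + (-1804.00)(180.50) = 6298378.00 mm³
ΣAȲ = (55200.00)(115.00) + (-1804.00)(149.00) = 6079204.00 mm³
X̄ = 6298378.00 / 53396.00 = 117.96 mm
Ȳ = 6079204.00 / 53396.00 = 113.85 mm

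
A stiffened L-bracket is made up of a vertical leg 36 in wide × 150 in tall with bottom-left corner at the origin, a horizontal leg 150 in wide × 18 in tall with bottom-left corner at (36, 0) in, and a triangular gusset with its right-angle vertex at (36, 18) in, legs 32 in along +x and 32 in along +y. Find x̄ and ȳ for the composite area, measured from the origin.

x̄ = 48.86 in, ȳ = 51.55 in

vertical leg: A = 36 × 150 = 5400.00, centroid at (18.00, 75.00).
horizontal leg: A = 150 × 18 = 2700.00, centroid at (111.00, 9.00).
gusset: A = ½·32·32 = 512.00, centroid at (46.67, 28.67).
ΣA = 8612.00 in², ΣAx̄ = 420793.33 in³, ΣAȳ = 443977.33 in³.
x̄ = 420793.33/8612.00 = 48.86 in; ȳ = 443977.33/8612.00 = 51.55 in.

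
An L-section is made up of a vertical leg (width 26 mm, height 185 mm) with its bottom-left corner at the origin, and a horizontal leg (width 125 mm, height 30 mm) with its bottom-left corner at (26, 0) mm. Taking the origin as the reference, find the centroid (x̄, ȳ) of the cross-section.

vertical leg: A = 26 × 185 = 4810.00, centroid at (13.00, 92.50).
horizontal leg: A = 125 × 30 = 3750.00, centroid at (88.50, 15.00).
ΣA = 8560.00 mm²
ΣAx̄ = (4810.00)(13.00) + (3750.00)(88.50) = 394405.00 mm³
ΣAȳ = (4810.00)(92.50) + (3750.00)(15.00) = 501175.00 mm³
x̄ = 394405.00 / 8560.00 = 46.08 mm
ȳ = 501175.00 / 8560.00 = 58.55 mm

x̄ = 46.08 mm, ȳ = 58.55 mm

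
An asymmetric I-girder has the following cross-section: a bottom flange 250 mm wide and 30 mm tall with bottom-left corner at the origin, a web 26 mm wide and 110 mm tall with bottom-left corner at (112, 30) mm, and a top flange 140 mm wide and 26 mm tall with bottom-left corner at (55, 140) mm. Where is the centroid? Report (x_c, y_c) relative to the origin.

bottom flange: A = 250 × 30 = 7500.00, centroid at (125.00, 15.00).
web: A = 26 × 110 = 2860.00, centroid at (125.00, 85.00).
top flange: A = 140 × 26 = 3640.00, centroid at (125.00, 153.00).
ΣA = 14000.00 mm², ΣAx_c = 1750000.00 mm³, ΣAy_c = 912520.00 mm³.
x_c = 1750000.00/14000.00 = 125.00 mm; y_c = 912520.00/14000.00 = 65.18 mm.

x_c = 125.00 mm, y_c = 65.18 mm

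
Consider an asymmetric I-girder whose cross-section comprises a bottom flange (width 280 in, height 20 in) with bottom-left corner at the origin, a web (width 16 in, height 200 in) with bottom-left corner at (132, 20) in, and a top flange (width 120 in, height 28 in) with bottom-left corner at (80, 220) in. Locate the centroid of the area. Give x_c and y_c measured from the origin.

Part | A | x̄ᵢ | ȳᵢ | A·x̄ᵢ | A·ȳᵢ
bottom flange | 5600.00 | 140.00 | 10.00 | 784000.00 | 56000.00
web | 3200.00 | 140.00 | 120.00 | 448000.00 | 384000.00
top flange | 3360.00 | 140.00 | 234.00 | 470400.00 | 786240.00
Σ | 12160.00 |  |  | 1702400.00 | 1226240.00
x_c = 1702400.00 / 12160.00 = 140.00 in
y_c = 1226240.00 / 12160.00 = 100.84 in

x_c = 140.00 in, y_c = 100.84 in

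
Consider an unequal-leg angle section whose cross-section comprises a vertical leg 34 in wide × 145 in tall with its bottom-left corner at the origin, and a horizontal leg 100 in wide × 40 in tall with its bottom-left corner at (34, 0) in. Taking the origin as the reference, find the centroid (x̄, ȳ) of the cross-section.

x̄ = 47.01 in, ȳ = 48.98 in

vertical leg: A = 34 × 145 = 4930.00, centroid at (17.00, 72.50).
horizontal leg: A = 100 × 40 = 4000.00, centroid at (84.00, 20.00).
ΣA = 8930.00 in², ΣAx̄ = 419810.00 in³, ΣAȳ = 437425.00 in³.
x̄ = 419810.00/8930.00 = 47.01 in; ȳ = 437425.00/8930.00 = 48.98 in.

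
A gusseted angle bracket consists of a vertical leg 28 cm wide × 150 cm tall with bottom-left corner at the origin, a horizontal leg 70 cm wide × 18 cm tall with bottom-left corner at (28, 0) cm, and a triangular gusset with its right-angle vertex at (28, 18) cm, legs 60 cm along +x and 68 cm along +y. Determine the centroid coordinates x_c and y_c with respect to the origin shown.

vertical leg: A = 28 × 150 = 4200.00, centroid at (14.00, 75.00).
horizontal leg: A = 70 × 18 = 1260.00, centroid at (63.00, 9.00).
gusset: A = ½·60·68 = 2040.00, centroid at (48.00, 40.67).
ΣA = 7500.00 cm², ΣAx_c = 236100.00 cm³, ΣAy_c = 409300.00 cm³.
x_c = 236100.00/7500.00 = 31.48 cm; y_c = 409300.00/7500.00 = 54.57 cm.

x_c = 31.48 cm, y_c = 54.57 cm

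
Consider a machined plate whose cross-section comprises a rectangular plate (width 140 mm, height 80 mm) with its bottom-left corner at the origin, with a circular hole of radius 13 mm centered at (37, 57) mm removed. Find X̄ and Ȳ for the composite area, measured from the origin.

X̄ = 71.64 mm, Ȳ = 39.15 mm

Part | A | x̄ᵢ | ȳᵢ | A·x̄ᵢ | A·ȳᵢ
plate | 11200.00 | 70.00 | 40.00 | 784000.00 | 448000.00
hole | -530.93 | 37.00 | 57.00 | -19644.38 | -30262.96
Σ | 10669.07 |  |  | 764355.62 | 417737.04
X̄ = 764355.62 / 10669.07 = 71.64 mm
Ȳ = 417737.04 / 10669.07 = 39.15 mm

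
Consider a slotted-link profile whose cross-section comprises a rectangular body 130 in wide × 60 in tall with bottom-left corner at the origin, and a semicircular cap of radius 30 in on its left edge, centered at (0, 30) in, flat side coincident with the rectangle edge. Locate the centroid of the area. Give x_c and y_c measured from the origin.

Part | A | x̄ᵢ | ȳᵢ | A·x̄ᵢ | A·ȳᵢ
rectangular body | 7800.00 | 65.00 | 30.00 | 507000.00 | 234000.00
semicircular end | 1413.72 | -12.73 | 30.00 | -18000.00 | 42411.50
Σ | 9213.72 |  |  | 489000.00 | 276411.50
x_c = 489000.00 / 9213.72 = 53.07 in
y_c = 276411.50 / 9213.72 = 30.00 in

x_c = 53.07 in, y_c = 30.00 in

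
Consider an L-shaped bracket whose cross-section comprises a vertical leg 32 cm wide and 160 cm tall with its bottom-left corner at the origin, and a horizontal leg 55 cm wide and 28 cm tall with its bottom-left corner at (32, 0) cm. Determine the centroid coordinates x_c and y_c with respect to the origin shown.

Part | A | x̄ᵢ | ȳᵢ | A·x̄ᵢ | A·ȳᵢ
vertical leg | 5120.00 | 16.00 | 80.00 | 81920.00 | 409600.00
horizontal leg | 1540.00 | 59.50 | 14.00 | 91630.00 | 21560.00
Σ | 6660.00 |  |  | 173550.00 | 431160.00
x_c = 173550.00 / 6660.00 = 26.06 cm
y_c = 431160.00 / 6660.00 = 64.74 cm

x_c = 26.06 cm, y_c = 64.74 cm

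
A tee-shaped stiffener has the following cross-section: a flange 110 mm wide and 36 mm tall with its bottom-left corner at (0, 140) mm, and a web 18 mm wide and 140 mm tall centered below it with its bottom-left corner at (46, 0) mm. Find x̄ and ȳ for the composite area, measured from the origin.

x̄ = 55.00 mm, ȳ = 123.78 mm

web: A = 18 × 140 = 2520.00, centroid at (55.00, 70.00).
flange: A = 110 × 36 = 3960.00, centroid at (55.00, 158.00).
ΣA = 6480.00 mm², ΣAx̄ = 356400.00 mm³, ΣAȳ = 802080.00 mm³.
x̄ = 356400.00/6480.00 = 55.00 mm; ȳ = 802080.00/6480.00 = 123.78 mm.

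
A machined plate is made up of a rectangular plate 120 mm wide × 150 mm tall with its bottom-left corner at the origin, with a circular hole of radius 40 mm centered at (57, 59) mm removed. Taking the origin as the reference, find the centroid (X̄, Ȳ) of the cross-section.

plate: A = 120 × 150 = 18000.00, centroid at (60.00, 75.00).
hole: A = −π·40² = -5026.55, centroid at (57.00, 59.00).
ΣA = 12973.45 mm², ΣAX̄ = 793486.75 mm³, ΣAȲ = 1053433.65 mm³.
X̄ = 793486.75/12973.45 = 61.16 mm; Ȳ = 1053433.65/12973.45 = 81.20 mm.

X̄ = 61.16 mm, Ȳ = 81.20 mm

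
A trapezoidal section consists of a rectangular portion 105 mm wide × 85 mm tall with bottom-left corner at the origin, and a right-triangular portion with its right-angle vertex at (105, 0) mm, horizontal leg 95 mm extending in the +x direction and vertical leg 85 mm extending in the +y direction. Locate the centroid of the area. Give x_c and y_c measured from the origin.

x_c = 78.72 mm, y_c = 38.09 mm

Part | A | x̄ᵢ | ȳᵢ | A·x̄ᵢ | A·ȳᵢ
rectangular portion | 8925.00 | 52.50 | 42.50 | 468562.50 | 379312.50
triangular portion | 4037.50 | 136.67 | 28.33 | 551791.67 | 114395.83
Σ | 12962.50 |  |  | 1020354.17 | 493708.33
x_c = 1020354.17 / 12962.50 = 78.72 mm
y_c = 493708.33 / 12962.50 = 38.09 mm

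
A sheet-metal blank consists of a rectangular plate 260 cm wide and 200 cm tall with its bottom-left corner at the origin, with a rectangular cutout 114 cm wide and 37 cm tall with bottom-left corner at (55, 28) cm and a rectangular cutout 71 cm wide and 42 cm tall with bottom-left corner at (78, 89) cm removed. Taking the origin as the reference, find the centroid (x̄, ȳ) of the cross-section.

x̄ = 132.79 cm, ȳ = 104.37 cm

plate: A = 260 × 200 = 52000.00, centroid at (130.00, 100.00).
hole 1: A = −(114 × 37) = -4218.00, centroid at (112.00, 46.50).
hole 2: A = −(71 × 42) = -2982.00, centroid at (113.50, 110.00).
ΣA = 44800.00 cm², ΣAx̄ = 5949127.00 cm³, ΣAȳ = 4675843.00 cm³.
x̄ = 5949127.00/44800.00 = 132.79 cm; ȳ = 4675843.00/44800.00 = 104.37 cm.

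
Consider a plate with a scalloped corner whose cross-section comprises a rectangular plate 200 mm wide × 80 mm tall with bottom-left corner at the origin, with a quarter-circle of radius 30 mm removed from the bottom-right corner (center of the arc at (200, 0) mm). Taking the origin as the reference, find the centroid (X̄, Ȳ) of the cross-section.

Part | A | x̄ᵢ | ȳᵢ | A·x̄ᵢ | A·ȳᵢ
plate | 16000.00 | 100.00 | 40.00 | 1600000.00 | 640000.00
removed quarter-circle | -706.86 | 187.27 | 12.73 | -132371.67 | -9000.00
Σ | 15293.14 |  |  | 1467628.33 | 631000.00
X̄ = 1467628.33 / 15293.14 = 95.97 mm
Ȳ = 631000.00 / 15293.14 = 41.26 mm

X̄ = 95.97 mm, Ȳ = 41.26 mm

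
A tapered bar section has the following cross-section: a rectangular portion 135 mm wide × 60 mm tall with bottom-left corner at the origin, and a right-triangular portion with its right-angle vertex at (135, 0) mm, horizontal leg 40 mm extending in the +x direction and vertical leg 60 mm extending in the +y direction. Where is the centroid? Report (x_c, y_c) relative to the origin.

x_c = 77.93 mm, y_c = 28.71 mm

rectangular portion: A = 135 × 60 = 8100.00, centroid at (67.50, 30.00).
triangular portion: A = ½·40·60 = 1200.00, centroid at (148.33, 20.00).
ΣA = 9300.00 mm², ΣAx_c = 724750.00 mm³, ΣAy_c = 267000.00 mm³.
x_c = 724750.00/9300.00 = 77.93 mm; y_c = 267000.00/9300.00 = 28.71 mm.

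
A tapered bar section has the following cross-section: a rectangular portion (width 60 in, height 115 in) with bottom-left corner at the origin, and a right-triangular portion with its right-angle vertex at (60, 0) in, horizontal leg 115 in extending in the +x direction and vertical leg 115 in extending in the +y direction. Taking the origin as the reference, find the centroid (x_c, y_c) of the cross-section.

rectangular portion: A = 60 × 115 = 6900.00, centroid at (30.00, 57.50).
triangular portion: A = ½·115·115 = 6612.50, centroid at (98.33, 38.33).
ΣA = 13512.50 in², ΣAx_c = 857229.17 in³, ΣAy_c = 650229.17 in³.
x_c = 857229.17/13512.50 = 63.44 in; y_c = 650229.17/13512.50 = 48.12 in.

x_c = 63.44 in, y_c = 48.12 in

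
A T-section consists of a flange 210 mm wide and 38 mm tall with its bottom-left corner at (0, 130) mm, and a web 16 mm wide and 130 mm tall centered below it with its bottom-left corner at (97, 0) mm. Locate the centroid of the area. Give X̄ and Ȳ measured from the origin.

X̄ = 105.00 mm, Ȳ = 131.63 mm

web: A = 16 × 130 = 2080.00, centroid at (105.00, 65.00).
flange: A = 210 × 38 = 7980.00, centroid at (105.00, 149.00).
ΣA = 10060.00 mm²
ΣAX̄ = (2080.00)(105.00) + (7980.00)(105.00) = 1056300.00 mm³
ΣAȲ = (2080.00)(65.00) + (7980.00)(149.00) = 1324220.00 mm³
X̄ = 1056300.00 / 10060.00 = 105.00 mm
Ȳ = 1324220.00 / 10060.00 = 131.63 mm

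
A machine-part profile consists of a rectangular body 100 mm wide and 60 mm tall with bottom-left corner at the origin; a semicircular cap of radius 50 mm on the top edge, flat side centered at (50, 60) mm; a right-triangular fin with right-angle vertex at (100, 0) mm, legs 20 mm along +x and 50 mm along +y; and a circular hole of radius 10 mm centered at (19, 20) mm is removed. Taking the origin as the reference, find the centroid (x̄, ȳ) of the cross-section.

x̄ = 53.76 mm, ȳ = 49.54 mm

rectangular body: A = 100 × 60 = 6000.00, centroid at (50.00, 30.00).
semicircular top: A = ½π·50² = 3926.99, centroid at (50.00, 81.22).
triangular fin: A = ½·20·50 = 500.00, centroid at (106.67, 16.67).
hole: A = −π·10² = -314.16, centroid at (19.00, 20.00).
ΣA = 10112.83 mm²
ΣAx̄ = (6000.00)(50.00) + (3926.99)(50.00) + (500.00)(106.67) + (-314.16)(19.00) = 543713.85 mm³
ΣAȳ = (6000.00)(30.00) + (3926.99)(81.22) + (500.00)(16.67) + (-314.16)(20.00) = 501002.93 mm³
x̄ = 543713.85 / 10112.83 = 53.76 mm
ȳ = 501002.93 / 10112.83 = 49.54 mm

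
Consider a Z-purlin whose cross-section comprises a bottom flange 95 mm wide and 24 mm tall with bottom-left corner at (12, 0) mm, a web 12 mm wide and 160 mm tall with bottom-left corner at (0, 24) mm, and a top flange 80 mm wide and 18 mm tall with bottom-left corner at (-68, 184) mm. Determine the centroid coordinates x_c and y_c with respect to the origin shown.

bottom flange: A = 95 × 24 = 2280.00, centroid at (59.50, 12.00).
web: A = 12 × 160 = 1920.00, centroid at (6.00, 104.00).
top flange: A = 80 × 18 = 1440.00, centroid at (-28.00, 193.00).
ΣA = 5640.00 mm², ΣAx_c = 106860.00 mm³, ΣAy_c = 504960.00 mm³.
x_c = 106860.00/5640.00 = 18.95 mm; y_c = 504960.00/5640.00 = 89.53 mm.

x_c = 18.95 mm, y_c = 89.53 mm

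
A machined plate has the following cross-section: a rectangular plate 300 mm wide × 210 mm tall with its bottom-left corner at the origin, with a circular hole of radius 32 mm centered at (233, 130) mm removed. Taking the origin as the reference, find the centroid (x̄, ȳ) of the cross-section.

Part | A | x̄ᵢ | ȳᵢ | A·x̄ᵢ | A·ȳᵢ
plate | 63000.00 | 150.00 | 105.00 | 9450000.00 | 6615000.00
hole | -3216.99 | 233.00 | 130.00 | -749558.87 | -418208.81
Σ | 59783.01 |  |  | 8700441.13 | 6196791.19
x̄ = 8700441.13 / 59783.01 = 145.53 mm
ȳ = 6196791.19 / 59783.01 = 103.65 mm

x̄ = 145.53 mm, ȳ = 103.65 mm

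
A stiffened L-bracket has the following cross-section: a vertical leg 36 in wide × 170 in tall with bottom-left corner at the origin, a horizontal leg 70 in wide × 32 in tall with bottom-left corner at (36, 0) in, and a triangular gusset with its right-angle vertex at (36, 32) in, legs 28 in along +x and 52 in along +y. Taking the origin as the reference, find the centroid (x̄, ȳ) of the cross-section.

x̄ = 33.25 in, ȳ = 65.14 in

Part | A | x̄ᵢ | ȳᵢ | A·x̄ᵢ | A·ȳᵢ
vertical leg | 6120.00 | 18.00 | 85.00 | 110160.00 | 520200.00
horizontal leg | 2240.00 | 71.00 | 16.00 | 159040.00 | 35840.00
gusset | 728.00 | 45.33 | 49.33 | 33002.67 | 35914.67
Σ | 9088.00 |  |  | 302202.67 | 591954.67
x̄ = 302202.67 / 9088.00 = 33.25 in
ȳ = 591954.67 / 9088.00 = 65.14 in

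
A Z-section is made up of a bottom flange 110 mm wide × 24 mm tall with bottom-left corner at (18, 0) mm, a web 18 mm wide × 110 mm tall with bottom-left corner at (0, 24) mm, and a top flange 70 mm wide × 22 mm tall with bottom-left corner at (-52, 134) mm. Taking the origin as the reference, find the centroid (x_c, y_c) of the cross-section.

bottom flange: A = 110 × 24 = 2640.00, centroid at (73.00, 12.00).
web: A = 18 × 110 = 1980.00, centroid at (9.00, 79.00).
top flange: A = 70 × 22 = 1540.00, centroid at (-17.00, 145.00).
ΣA = 6160.00 mm², ΣAx_c = 184360.00 mm³, ΣAy_c = 411400.00 mm³.
x_c = 184360.00/6160.00 = 29.93 mm; y_c = 411400.00/6160.00 = 66.79 mm.

x_c = 29.93 mm, y_c = 66.79 mm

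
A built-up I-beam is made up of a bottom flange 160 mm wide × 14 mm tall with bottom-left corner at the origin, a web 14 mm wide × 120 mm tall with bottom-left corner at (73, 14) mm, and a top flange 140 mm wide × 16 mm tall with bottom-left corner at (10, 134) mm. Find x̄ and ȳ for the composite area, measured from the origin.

Part | A | x̄ᵢ | ȳᵢ | A·x̄ᵢ | A·ȳᵢ
bottom flange | 2240.00 | 80.00 | 7.00 | 179200.00 | 15680.00
web | 1680.00 | 80.00 | 74.00 | 134400.00 | 124320.00
top flange | 2240.00 | 80.00 | 142.00 | 179200.00 | 318080.00
Σ | 6160.00 |  |  | 492800.00 | 458080.00
x̄ = 492800.00 / 6160.00 = 80.00 mm
ȳ = 458080.00 / 6160.00 = 74.36 mm

x̄ = 80.00 mm, ȳ = 74.36 mm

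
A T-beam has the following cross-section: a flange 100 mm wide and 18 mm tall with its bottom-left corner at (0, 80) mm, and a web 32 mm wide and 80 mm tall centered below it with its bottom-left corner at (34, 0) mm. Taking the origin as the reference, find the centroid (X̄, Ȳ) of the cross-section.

web: A = 32 × 80 = 2560.00, centroid at (50.00, 40.00).
flange: A = 100 × 18 = 1800.00, centroid at (50.00, 89.00).
ΣA = 4360.00 mm², ΣAX̄ = 218000.00 mm³, ΣAȲ = 262600.00 mm³.
X̄ = 218000.00/4360.00 = 50.00 mm; Ȳ = 262600.00/4360.00 = 60.23 mm.

X̄ = 50.00 mm, Ȳ = 60.23 mm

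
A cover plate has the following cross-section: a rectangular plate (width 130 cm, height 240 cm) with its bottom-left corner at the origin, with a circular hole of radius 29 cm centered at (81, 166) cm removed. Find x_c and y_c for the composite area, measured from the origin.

x_c = 63.52 cm, y_c = 115.74 cm

Part | A | x̄ᵢ | ȳᵢ | A·x̄ᵢ | A·ȳᵢ
plate | 31200.00 | 65.00 | 120.00 | 2028000.00 | 3744000.00
hole | -2642.08 | 81.00 | 166.00 | -214008.43 | -438585.18
Σ | 28557.92 |  |  | 1813991.57 | 3305414.82
x_c = 1813991.57 / 28557.92 = 63.52 cm
y_c = 3305414.82 / 28557.92 = 115.74 cm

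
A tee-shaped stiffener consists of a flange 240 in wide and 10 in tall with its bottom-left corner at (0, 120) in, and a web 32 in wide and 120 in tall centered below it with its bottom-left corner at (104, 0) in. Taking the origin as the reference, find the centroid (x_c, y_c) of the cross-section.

x_c = 120.00 in, y_c = 85.00 in

web: A = 32 × 120 = 3840.00, centroid at (120.00, 60.00).
flange: A = 240 × 10 = 2400.00, centroid at (120.00, 125.00).
ΣA = 6240.00 in², ΣAx_c = 748800.00 in³, ΣAy_c = 530400.00 in³.
x_c = 748800.00/6240.00 = 120.00 in; y_c = 530400.00/6240.00 = 85.00 in.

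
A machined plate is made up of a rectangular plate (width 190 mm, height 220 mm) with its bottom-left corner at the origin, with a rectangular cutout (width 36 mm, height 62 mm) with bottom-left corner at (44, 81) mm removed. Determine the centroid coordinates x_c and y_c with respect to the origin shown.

x_c = 96.86 mm, y_c = 109.89 mm

Part | A | x̄ᵢ | ȳᵢ | A·x̄ᵢ | A·ȳᵢ
plate | 41800.00 | 95.00 | 110.00 | 3971000.00 | 4598000.00
hole | -2232.00 | 62.00 | 112.00 | -138384.00 | -249984.00
Σ | 39568.00 |  |  | 3832616.00 | 4348016.00
x_c = 3832616.00 / 39568.00 = 96.86 mm
y_c = 4348016.00 / 39568.00 = 109.89 mm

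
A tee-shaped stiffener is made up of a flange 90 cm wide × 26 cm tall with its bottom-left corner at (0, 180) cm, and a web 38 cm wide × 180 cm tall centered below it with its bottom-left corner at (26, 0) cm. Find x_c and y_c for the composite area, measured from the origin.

x_c = 45.00 cm, y_c = 116.25 cm

Part | A | x̄ᵢ | ȳᵢ | A·x̄ᵢ | A·ȳᵢ
web | 6840.00 | 45.00 | 90.00 | 307800.00 | 615600.00
flange | 2340.00 | 45.00 | 193.00 | 105300.00 | 451620.00
Σ | 9180.00 |  |  | 413100.00 | 1067220.00
x_c = 413100.00 / 9180.00 = 45.00 cm
y_c = 1067220.00 / 9180.00 = 116.25 cm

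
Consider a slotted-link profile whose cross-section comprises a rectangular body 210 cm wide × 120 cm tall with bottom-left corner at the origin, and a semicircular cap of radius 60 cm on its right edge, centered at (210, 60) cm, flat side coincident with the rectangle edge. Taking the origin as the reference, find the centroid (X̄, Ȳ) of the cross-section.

X̄ = 128.91 cm, Ȳ = 60.00 cm

rectangular body: A = 210 × 120 = 25200.00, centroid at (105.00, 60.00).
semicircular end: A = ½π·60² = 5654.87, centroid at (235.46, 60.00).
ΣA = 30854.87 cm², ΣAX̄ = 3977522.02 cm³, ΣAȲ = 1851292.01 cm³.
X̄ = 3977522.02/30854.87 = 128.91 cm; Ȳ = 1851292.01/30854.87 = 60.00 cm.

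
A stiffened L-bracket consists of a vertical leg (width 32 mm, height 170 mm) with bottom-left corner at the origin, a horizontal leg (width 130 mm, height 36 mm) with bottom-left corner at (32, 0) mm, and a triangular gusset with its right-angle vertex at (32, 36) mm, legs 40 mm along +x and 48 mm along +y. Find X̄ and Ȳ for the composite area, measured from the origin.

Part | A | x̄ᵢ | ȳᵢ | A·x̄ᵢ | A·ȳᵢ
vertical leg | 5440.00 | 16.00 | 85.00 | 87040.00 | 462400.00
horizontal leg | 4680.00 | 97.00 | 18.00 | 453960.00 | 84240.00
gusset | 960.00 | 45.33 | 52.00 | 43520.00 | 49920.00
Σ | 11080.00 |  |  | 584520.00 | 596560.00
X̄ = 584520.00 / 11080.00 = 52.75 mm
Ȳ = 596560.00 / 11080.00 = 53.84 mm

X̄ = 52.75 mm, Ȳ = 53.84 mm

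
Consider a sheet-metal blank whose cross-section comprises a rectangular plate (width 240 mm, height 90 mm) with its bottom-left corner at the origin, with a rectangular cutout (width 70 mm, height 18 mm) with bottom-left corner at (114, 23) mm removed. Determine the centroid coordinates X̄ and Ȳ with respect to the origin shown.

plate: A = 240 × 90 = 21600.00, centroid at (120.00, 45.00).
hole: A = −(70 × 18) = -1260.00, centroid at (149.00, 32.00).
ΣA = 20340.00 mm²
ΣAX̄ = (21600.00)(120.00) + (-1260.00)(149.00) = 2404260.00 mm³
ΣAȲ = (21600.00)(45.00) + (-1260.00)(32.00) = 931680.00 mm³
X̄ = 2404260.00 / 20340.00 = 118.20 mm
Ȳ = 931680.00 / 20340.00 = 45.81 mm

X̄ = 118.20 mm, Ȳ = 45.81 mm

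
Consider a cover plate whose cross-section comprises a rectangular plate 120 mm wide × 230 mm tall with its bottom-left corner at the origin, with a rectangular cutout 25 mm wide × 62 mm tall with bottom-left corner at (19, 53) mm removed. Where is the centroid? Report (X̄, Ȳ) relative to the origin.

plate: A = 120 × 230 = 27600.00, centroid at (60.00, 115.00).
hole: A = −(25 × 62) = -1550.00, centroid at (31.50, 84.00).
ΣA = 26050.00 mm², ΣAX̄ = 1607175.00 mm³, ΣAȲ = 3043800.00 mm³.
X̄ = 1607175.00/26050.00 = 61.70 mm; Ȳ = 3043800.00/26050.00 = 116.84 mm.

X̄ = 61.70 mm, Ȳ = 116.84 mm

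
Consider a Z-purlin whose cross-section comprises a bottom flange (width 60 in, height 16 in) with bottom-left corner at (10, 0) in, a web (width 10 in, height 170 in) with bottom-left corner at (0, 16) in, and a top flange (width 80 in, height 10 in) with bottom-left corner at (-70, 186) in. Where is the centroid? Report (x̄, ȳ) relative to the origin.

bottom flange: A = 60 × 16 = 960.00, centroid at (40.00, 8.00).
web: A = 10 × 170 = 1700.00, centroid at (5.00, 101.00).
top flange: A = 80 × 10 = 800.00, centroid at (-30.00, 191.00).
ΣA = 3460.00 in², ΣAx̄ = 22900.00 in³, ΣAȳ = 332180.00 in³.
x̄ = 22900.00/3460.00 = 6.62 in; ȳ = 332180.00/3460.00 = 96.01 in.

x̄ = 6.62 in, ȳ = 96.01 in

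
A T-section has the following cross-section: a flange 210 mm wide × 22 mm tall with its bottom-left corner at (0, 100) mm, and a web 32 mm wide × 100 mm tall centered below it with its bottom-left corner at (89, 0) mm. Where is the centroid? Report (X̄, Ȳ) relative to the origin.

X̄ = 105.00 mm, Ȳ = 86.04 mm

web: A = 32 × 100 = 3200.00, centroid at (105.00, 50.00).
flange: A = 210 × 22 = 4620.00, centroid at (105.00, 111.00).
ΣA = 7820.00 mm²
ΣAX̄ = (3200.00)(105.00) + (4620.00)(105.00) = 821100.00 mm³
ΣAȲ = (3200.00)(50.00) + (4620.00)(111.00) = 672820.00 mm³
X̄ = 821100.00 / 7820.00 = 105.00 mm
Ȳ = 672820.00 / 7820.00 = 86.04 mm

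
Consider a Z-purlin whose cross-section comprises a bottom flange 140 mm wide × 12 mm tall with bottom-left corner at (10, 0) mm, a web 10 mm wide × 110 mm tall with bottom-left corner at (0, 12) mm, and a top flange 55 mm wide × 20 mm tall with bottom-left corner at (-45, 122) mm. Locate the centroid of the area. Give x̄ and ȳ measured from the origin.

bottom flange: A = 140 × 12 = 1680.00, centroid at (80.00, 6.00).
web: A = 10 × 110 = 1100.00, centroid at (5.00, 67.00).
top flange: A = 55 × 20 = 1100.00, centroid at (-17.50, 132.00).
ΣA = 3880.00 mm²
ΣAx̄ = (1680.00)(80.00) + (1100.00)(5.00) + (1100.00)(-17.50) = 120650.00 mm³
ΣAȳ = (1680.00)(6.00) + (1100.00)(67.00) + (1100.00)(132.00) = 228980.00 mm³
x̄ = 120650.00 / 3880.00 = 31.10 mm
ȳ = 228980.00 / 3880.00 = 59.02 mm

x̄ = 31.10 mm, ȳ = 59.02 mm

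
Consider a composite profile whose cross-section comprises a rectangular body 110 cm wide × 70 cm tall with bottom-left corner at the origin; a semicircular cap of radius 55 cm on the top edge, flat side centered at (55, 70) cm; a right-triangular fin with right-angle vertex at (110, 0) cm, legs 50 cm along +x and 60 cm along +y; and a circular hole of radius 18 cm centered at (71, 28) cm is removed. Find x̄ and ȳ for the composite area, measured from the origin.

x̄ = 62.05 cm, ȳ = 55.25 cm

Part | A | x̄ᵢ | ȳᵢ | A·x̄ᵢ | A·ȳᵢ
rectangular body | 7700.00 | 55.00 | 35.00 | 423500.00 | 269500.00
semicircular top | 4751.66 | 55.00 | 93.34 | 261341.24 | 443532.79
triangular fin | 1500.00 | 126.67 | 20.00 | 190000.00 | 30000.00
hole | -1017.88 | 71.00 | 28.00 | -72269.20 | -28500.53
Σ | 12933.78 |  |  | 802572.04 | 714532.26
x̄ = 802572.04 / 12933.78 = 62.05 cm
ȳ = 714532.26 / 12933.78 = 55.25 cm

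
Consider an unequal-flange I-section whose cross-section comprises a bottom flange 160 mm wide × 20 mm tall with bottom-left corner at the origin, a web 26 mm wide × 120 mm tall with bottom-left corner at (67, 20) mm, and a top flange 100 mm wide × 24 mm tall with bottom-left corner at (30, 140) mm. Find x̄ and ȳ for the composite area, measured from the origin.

x̄ = 80.00 mm, ȳ = 74.13 mm

bottom flange: A = 160 × 20 = 3200.00, centroid at (80.00, 10.00).
web: A = 26 × 120 = 3120.00, centroid at (80.00, 80.00).
top flange: A = 100 × 24 = 2400.00, centroid at (80.00, 152.00).
ΣA = 8720.00 mm², ΣAx̄ = 697600.00 mm³, ΣAȳ = 646400.00 mm³.
x̄ = 697600.00/8720.00 = 80.00 mm; ȳ = 646400.00/8720.00 = 74.13 mm.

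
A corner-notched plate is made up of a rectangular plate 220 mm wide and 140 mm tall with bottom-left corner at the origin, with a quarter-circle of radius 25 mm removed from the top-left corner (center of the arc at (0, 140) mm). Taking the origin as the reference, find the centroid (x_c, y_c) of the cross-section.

Part | A | x̄ᵢ | ȳᵢ | A·x̄ᵢ | A·ȳᵢ
plate | 30800.00 | 110.00 | 70.00 | 3388000.00 | 2156000.00
removed quarter-circle | -490.87 | 10.61 | 129.39 | -5208.33 | -63514.01
Σ | 30309.13 |  |  | 3382791.67 | 2092485.99
x_c = 3382791.67 / 30309.13 = 111.61 mm
y_c = 2092485.99 / 30309.13 = 69.04 mm

x_c = 111.61 mm, y_c = 69.04 mm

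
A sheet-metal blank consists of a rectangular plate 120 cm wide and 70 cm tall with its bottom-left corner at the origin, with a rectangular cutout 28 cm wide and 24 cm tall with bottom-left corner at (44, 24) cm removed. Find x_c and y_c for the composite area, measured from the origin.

Part | A | x̄ᵢ | ȳᵢ | A·x̄ᵢ | A·ȳᵢ
plate | 8400.00 | 60.00 | 35.00 | 504000.00 | 294000.00
hole | -672.00 | 58.00 | 36.00 | -38976.00 | -24192.00
Σ | 7728.00 |  |  | 465024.00 | 269808.00
x_c = 465024.00 / 7728.00 = 60.17 cm
y_c = 269808.00 / 7728.00 = 34.91 cm

x_c = 60.17 cm, y_c = 34.91 cm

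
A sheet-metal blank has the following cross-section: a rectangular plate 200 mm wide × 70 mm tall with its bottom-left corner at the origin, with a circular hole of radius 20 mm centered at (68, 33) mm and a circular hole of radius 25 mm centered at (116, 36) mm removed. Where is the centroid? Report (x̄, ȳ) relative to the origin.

x̄ = 100.82 mm, ȳ = 35.05 mm

Part | A | x̄ᵢ | ȳᵢ | A·x̄ᵢ | A·ȳᵢ
plate | 14000.00 | 100.00 | 35.00 | 1400000.00 | 490000.00
hole 1 | -1256.64 | 68.00 | 33.00 | -85451.32 | -41469.02
hole 2 | -1963.50 | 116.00 | 36.00 | -227765.47 | -70685.83
Σ | 10779.87 |  |  | 1086783.21 | 377845.14
x̄ = 1086783.21 / 10779.87 = 100.82 mm
ȳ = 377845.14 / 10779.87 = 35.05 mm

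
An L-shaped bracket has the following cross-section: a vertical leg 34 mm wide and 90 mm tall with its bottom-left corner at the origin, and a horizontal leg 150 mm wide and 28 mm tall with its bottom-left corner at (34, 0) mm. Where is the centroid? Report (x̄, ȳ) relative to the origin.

vertical leg: A = 34 × 90 = 3060.00, centroid at (17.00, 45.00).
horizontal leg: A = 150 × 28 = 4200.00, centroid at (109.00, 14.00).
ΣA = 7260.00 mm²
ΣAx̄ = (3060.00)(17.00) + (4200.00)(109.00) = 509820.00 mm³
ΣAȳ = (3060.00)(45.00) + (4200.00)(14.00) = 196500.00 mm³
x̄ = 509820.00 / 7260.00 = 70.22 mm
ȳ = 196500.00 / 7260.00 = 27.07 mm

x̄ = 70.22 mm, ȳ = 27.07 mm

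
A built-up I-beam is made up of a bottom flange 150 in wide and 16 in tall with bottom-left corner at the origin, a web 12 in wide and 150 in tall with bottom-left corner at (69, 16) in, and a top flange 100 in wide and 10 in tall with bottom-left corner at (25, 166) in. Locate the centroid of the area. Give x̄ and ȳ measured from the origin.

Part | A | x̄ᵢ | ȳᵢ | A·x̄ᵢ | A·ȳᵢ
bottom flange | 2400.00 | 75.00 | 8.00 | 180000.00 | 19200.00
web | 1800.00 | 75.00 | 91.00 | 135000.00 | 163800.00
top flange | 1000.00 | 75.00 | 171.00 | 75000.00 | 171000.00
Σ | 5200.00 |  |  | 390000.00 | 354000.00
x̄ = 390000.00 / 5200.00 = 75.00 in
ȳ = 354000.00 / 5200.00 = 68.08 in

x̄ = 75.00 in, ȳ = 68.08 in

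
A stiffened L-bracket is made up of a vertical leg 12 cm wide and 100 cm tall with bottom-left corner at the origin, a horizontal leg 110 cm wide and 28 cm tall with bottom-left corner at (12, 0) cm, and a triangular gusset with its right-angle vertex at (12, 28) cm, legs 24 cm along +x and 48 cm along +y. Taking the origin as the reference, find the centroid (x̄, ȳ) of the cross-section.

Part | A | x̄ᵢ | ȳᵢ | A·x̄ᵢ | A·ȳᵢ
vertical leg | 1200.00 | 6.00 | 50.00 | 7200.00 | 60000.00
horizontal leg | 3080.00 | 67.00 | 14.00 | 206360.00 | 43120.00
gusset | 576.00 | 20.00 | 44.00 | 11520.00 | 25344.00
Σ | 4856.00 |  |  | 225080.00 | 128464.00
x̄ = 225080.00 / 4856.00 = 46.35 cm
ȳ = 128464.00 / 4856.00 = 26.45 cm

x̄ = 46.35 cm, ȳ = 26.45 cm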